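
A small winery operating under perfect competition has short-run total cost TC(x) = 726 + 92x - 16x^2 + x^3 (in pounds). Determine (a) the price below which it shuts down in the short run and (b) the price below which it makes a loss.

Shutdown price = min AVC. AVC = 92 - 16x + x^2, with vertex at x = 8 and minimum £28.
ATC = 726/x + 92 - 16x + x^2. Setting dATC/dx = −726/x^2 − 16 + 2x = 0 gives x = 11 (since 2·11^3 − 16·11^2 = 726).
min ATC = 726/11 + 92 − 16·11 + 11^2 = £103. That is the break-even price.
Between these two prices the firm operates at a loss; above £103 it earns a profit.

Shutdown price = £28; break-even price = £103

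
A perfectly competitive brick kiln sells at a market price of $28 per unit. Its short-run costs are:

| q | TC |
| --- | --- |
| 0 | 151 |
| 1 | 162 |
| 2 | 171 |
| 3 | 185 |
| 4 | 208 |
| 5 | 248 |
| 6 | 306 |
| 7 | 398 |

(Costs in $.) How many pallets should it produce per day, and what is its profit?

q = 4; profit = -$96

Tabulate TR − TC: q=0: -151; q=1: -134; q=2: -115; q=3: -101; q=4: -96; q=5: -108; q=6: -138; q=7: -202.
Profit is maximized at q = 4. AVC there is 57/4 = $14.25 ≤ P, so producing beats shutting down (which would give -$151).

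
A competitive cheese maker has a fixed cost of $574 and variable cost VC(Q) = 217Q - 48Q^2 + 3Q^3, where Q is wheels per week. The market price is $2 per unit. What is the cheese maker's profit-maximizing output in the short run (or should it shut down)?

Shut down

Strip out fixed cost: VC = 217Q - 48Q^2 + 3Q^3. Then AVC = 217 - 48Q + 3Q^2 and MC = 217 - 96Q + 9Q^2.
AVC is minimized where dAVC/dQ = -48 + 6Q = 0, at Q = 8; min AVC = 217 - 48·8 + 3·8^2 = $25.
With P < min AVC ($2 < $25), every unit sold adds to the loss.
Shutting down limits the loss to fixed cost, $574.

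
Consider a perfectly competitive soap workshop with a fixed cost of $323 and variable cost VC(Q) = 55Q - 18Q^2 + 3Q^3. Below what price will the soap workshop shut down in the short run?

$28 per unit

The shutdown price is the minimum of AVC. VC = 55Q - 18Q^2 + 3Q^3, so AVC = 55 - 18Q + 3Q^2.
At the minimum of AVC, MC = AVC. MC = 55 - 36Q + 9Q^2; setting MC = AVC gives 6Q^2 - 18Q = 0, so Q = 3. min AVC = 28.
For P < $28 the firm produces nothing.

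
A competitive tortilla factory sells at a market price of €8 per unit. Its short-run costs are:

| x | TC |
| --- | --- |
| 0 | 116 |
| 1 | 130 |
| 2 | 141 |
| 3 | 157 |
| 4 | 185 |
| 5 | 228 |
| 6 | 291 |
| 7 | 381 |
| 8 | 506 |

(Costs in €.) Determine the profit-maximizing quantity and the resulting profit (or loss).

Tabulate TR − TC: x=0: -116; x=1: -122; x=2: -125; x=3: -133; x=4: -153; x=5: -188; x=6: -243; x=7: -325; x=8: -442.
Profit is highest at x = 0. Equivalently, the lowest AVC in the table is 25/2 ≈ €12.50 at x = 2, and P = €8 falls below it — price never covers variable cost, so the firm shuts down and loses only its fixed cost.

x = 0 (shut down); profit = -€116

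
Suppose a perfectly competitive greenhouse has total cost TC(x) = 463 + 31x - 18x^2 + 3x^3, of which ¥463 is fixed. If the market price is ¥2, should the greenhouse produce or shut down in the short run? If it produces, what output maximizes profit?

From TC, MC = TC'(x) = 31 - 36x + 9x^2 and AVC = VC/x = 31 - 18x + 3x^2.
AVC is minimized where dAVC/dx = -18 + 6x = 0, at x = 3; min AVC = 31 - 18·3 + 3·3^2 = ¥4.
P = ¥2 lies below min AVC = ¥4; no output level covers variable cost.
Best response: produce nothing and absorb the ¥463 fixed cost.

Shut down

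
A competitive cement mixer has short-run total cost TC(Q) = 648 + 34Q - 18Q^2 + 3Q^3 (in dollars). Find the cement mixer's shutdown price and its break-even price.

Shutdown price = min AVC. AVC = 34 - 18Q + 3Q^2, with vertex at Q = 3 and minimum $7.
ATC = 648/Q + 34 - 18Q + 3Q^2. Setting dATC/dQ = −648/Q^2 − 18 + 6Q = 0 gives Q = 6 (since 6·6^3 − 18·6^2 = 648).
min ATC = 648/6 + 34 − 18·6 + 3·6^2 = $142. That is the break-even price.
For $7 ≤ P < $142 the firm produces at a loss; below $7 it shuts down.

Shutdown price = $7; break-even price = $142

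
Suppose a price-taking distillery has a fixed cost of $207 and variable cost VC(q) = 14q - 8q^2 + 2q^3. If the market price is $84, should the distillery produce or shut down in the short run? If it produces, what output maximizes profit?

Strip out fixed cost: VC = 14q - 8q^2 + 2q^3. Then AVC = 14 - 8q + 2q^2 and MC = 14 - 16q + 6q^2.
The AVC parabola has its vertex at q = 8/4 = 2, where AVC = 14 - 8·2 + 2·2^2 = $6.
Since P = $84 ≥ min AVC = $6, price covers variable cost and the firm should produce.
Set P = MC: 84 = 14 - 16q + 6q^2 → -70 - 16q + 6q^2 = 0. The roots are q = -7/3 and q = 5; the profit-maximizing output is on the rising part of MC, so q* = 5.
Check: AVC at q = 5 is $24 ≤ P, so revenue covers variable cost.
Profit = P·q − TC = 84·5 − 327 = $93.

Produce at q = 5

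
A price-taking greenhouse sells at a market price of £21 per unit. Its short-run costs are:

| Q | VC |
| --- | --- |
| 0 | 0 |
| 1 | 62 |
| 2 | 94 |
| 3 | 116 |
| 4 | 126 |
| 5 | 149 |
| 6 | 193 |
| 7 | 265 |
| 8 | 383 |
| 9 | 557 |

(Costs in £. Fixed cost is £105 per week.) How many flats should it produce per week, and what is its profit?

Compute π = P·Q − TC at each output: Q=0: -105; Q=1: -146; Q=2: -157; Q=3: -158; Q=4: -147; Q=5: -149; Q=6: -172; Q=7: -223; Q=8: -320; Q=9: -473.
Profit is highest at Q = 0. Equivalently, the lowest AVC in the table is 149/5 ≈ £29.80 at Q = 5, and P = £21 falls below it — price never covers variable cost, so the firm shuts down and loses only its fixed cost.

Q = 0 (shut down); profit = -£105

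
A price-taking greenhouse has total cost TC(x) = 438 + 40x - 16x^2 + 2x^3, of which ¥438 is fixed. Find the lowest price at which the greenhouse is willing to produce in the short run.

The shutdown price is the minimum of AVC. VC = 40x - 16x^2 + 2x^3, so AVC = 40 - 16x + 2x^2.
dAVC/dx = -16 + 4x = 0 gives x = 4. min AVC = 40 - 16·4 + 2·4^2 = 8.
For P < ¥8 the firm produces nothing.

¥8 per unit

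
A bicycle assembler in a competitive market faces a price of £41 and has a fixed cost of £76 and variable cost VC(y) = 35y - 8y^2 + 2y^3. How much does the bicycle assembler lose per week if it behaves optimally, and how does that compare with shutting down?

Profit = -£40 at y = 3

AVC = 35 - 8y + 2y^2 has its minimum £27 at y = 2; price £41 clears that bar, so the firm operates.
MC = 35 - 16y + 6y^2. Setting P = MC and taking the root on the rising branch gives y* = 3.
TR = 41·3 = 123. TC = 76 + 87 = 163. Profit = 123 − 163 = -£40.
By producing, the firm covers all variable cost plus £36 of fixed cost; shutting down would lose the full £76.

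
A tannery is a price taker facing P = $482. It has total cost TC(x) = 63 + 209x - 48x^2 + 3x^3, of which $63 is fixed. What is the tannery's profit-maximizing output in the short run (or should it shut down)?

Variable cost is VC = 209x - 48x^2 + 3x^3, so AVC = VC/x = 209 - 48x + 3x^2 and MC = dTC/dx = 209 - 96x + 9x^2.
AVC is minimized where dAVC/dx = -48 + 6x = 0, at x = 8; min AVC = 209 - 48·8 + 3·8^2 = $17.
Because $482 ≥ $17, revenue can cover variable cost; the firm operates.
P = MC gives -273 - 96x + 9x^2 = 0, with roots -7/3 and 13. Take the larger (rising MC): x* = 13.
Check: AVC at x = 13 is $92 ≤ P, so revenue covers variable cost.
Profit = P·x − TC = 482·13 − 1259 = $5007.

Produce at x = 13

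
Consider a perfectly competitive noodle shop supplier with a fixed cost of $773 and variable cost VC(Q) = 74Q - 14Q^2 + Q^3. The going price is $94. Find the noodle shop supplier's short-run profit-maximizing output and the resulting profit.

AVC = 74 - 14Q + Q^2; min AVC = $25 at Q = 7. Since P = $94 ≥ min AVC, the firm produces.
MC = 74 - 28Q + 3Q^2. Setting P = MC and taking the root on the rising branch gives Q* = 10.
TR = 94·10 = 940. TC = 773 + 340 = 1113. Profit = 940 − 1113 = -$173.
By producing, the firm covers all variable cost plus $600 of fixed cost; shutting down would lose the full $773.

Profit = -$173 at Q = 10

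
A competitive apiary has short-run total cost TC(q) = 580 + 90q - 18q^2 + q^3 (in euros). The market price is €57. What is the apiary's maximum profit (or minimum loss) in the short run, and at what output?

Profit = -€96 at q = 11

AVC = 90 - 18q + q^2 has its minimum €9 at q = 9; price €57 clears that bar, so the firm operates.
With MC = 90 - 36q + 3q^2, P = MC on the upward-sloping part at q* = 11.
TR = 57·11 = 627. TC = 580 + 143 = 723. Profit = 627 − 723 = -€96.
By producing, the firm covers all variable cost plus €484 of fixed cost; shutting down would lose the full €580.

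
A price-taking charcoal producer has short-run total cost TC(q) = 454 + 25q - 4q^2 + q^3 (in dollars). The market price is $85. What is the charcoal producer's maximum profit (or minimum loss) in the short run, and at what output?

AVC = 25 - 4q + q^2 has its minimum $21 at q = 2; price $85 clears that bar, so the firm operates.
With MC = 25 - 8q + 3q^2, P = MC on the upward-sloping part at q* = 6.
TR = 85·6 = 510. TC = 454 + 222 = 676. Profit = 510 − 676 = -$166.
That loss of $166 beats the $454 the firm would lose by shutting down; producing recovers $288 of fixed cost.

Profit = -$166 at q = 6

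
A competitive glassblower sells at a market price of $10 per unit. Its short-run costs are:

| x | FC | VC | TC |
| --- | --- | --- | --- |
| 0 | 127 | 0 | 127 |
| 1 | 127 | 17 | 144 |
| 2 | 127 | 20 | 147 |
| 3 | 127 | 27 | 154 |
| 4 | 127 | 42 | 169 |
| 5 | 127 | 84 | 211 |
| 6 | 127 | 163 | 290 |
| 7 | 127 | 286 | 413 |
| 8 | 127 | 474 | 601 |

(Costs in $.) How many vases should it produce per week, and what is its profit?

x = 3; profit = -$124

Tabulate TR − TC: x=0: -127; x=1: -134; x=2: -127; x=3: -124; x=4: -129; x=5: -161; x=6: -230; x=7: -343; x=8: -521.
Profit is maximized at x = 3. AVC there is 27/3 = $9 ≤ P, so producing beats shutting down (which would give -$127).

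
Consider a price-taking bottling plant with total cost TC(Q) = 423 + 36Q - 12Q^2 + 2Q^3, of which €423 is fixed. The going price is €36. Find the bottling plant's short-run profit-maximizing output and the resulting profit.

Profit = -€359 at Q = 4

AVC = 36 - 12Q + 2Q^2; min AVC = €18 at Q = 3. Since P = €36 ≥ min AVC, the firm produces.
With MC = 36 - 24Q + 6Q^2, P = MC on the upward-sloping part at Q* = 4.
TR = 36·4 = 144. TC = 423 + 80 = 503. Profit = 144 − 503 = -€359.
That loss of €359 beats the €423 the firm would lose by shutting down; producing recovers €64 of fixed cost.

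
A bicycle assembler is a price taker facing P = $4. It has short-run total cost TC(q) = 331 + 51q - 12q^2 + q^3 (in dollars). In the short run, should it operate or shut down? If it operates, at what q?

Shut down

Variable cost is VC = 51q - 12q^2 + q^3, so AVC = VC/q = 51 - 12q + q^2 and MC = dTC/dq = 51 - 24q + 3q^2.
AVC hits its minimum where MC = AVC, at q = 6, giving min AVC = 51 - 12·6 + 6^2 = $15.
Since P = $4 < min AVC = $15, price fails to cover variable cost at any output.
Best response: produce nothing and absorb the $331 fixed cost.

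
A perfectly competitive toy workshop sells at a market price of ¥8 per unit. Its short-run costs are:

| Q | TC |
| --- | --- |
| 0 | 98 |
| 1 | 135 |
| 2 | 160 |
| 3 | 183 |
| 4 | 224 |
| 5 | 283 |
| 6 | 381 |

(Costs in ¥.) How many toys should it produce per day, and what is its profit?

Q = 0 (shut down); profit = -¥98

Compute π = P·Q − TC at each output: Q=0: -98; Q=1: -127; Q=2: -144; Q=3: -159; Q=4: -192; Q=5: -243; Q=6: -333.
Profit is highest at Q = 0. Equivalently, the lowest AVC in the table is 85/3 ≈ ¥28.33 at Q = 3, and P = ¥8 falls below it — price never covers variable cost, so the firm shuts down and loses only its fixed cost.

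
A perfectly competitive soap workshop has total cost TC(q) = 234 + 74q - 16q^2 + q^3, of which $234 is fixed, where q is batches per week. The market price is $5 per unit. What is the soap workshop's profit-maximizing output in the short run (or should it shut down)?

Strip out fixed cost: VC = 74q - 16q^2 + q^3. Then AVC = 74 - 16q + q^2 and MC = 74 - 32q + 3q^2.
AVC is minimized where dAVC/dq = -16 + 2q = 0, at q = 8; min AVC = 74 - 16·8 + 8^2 = $10.
P = $5 lies below min AVC = $10; no output level covers variable cost.
The firm minimizes its loss by shutting down and losing only its fixed cost of $234.

Shut down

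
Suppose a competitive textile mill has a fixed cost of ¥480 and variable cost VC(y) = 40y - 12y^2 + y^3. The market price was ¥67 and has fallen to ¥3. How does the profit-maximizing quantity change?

MC = 40 - 24y + 3y^2; the shutdown threshold is min AVC = ¥4 (at y = 6).
At P = ¥67 ≥ min AVC, set P = MC on the rising branch: y = 9.
At P = ¥3 < min AVC = ¥4, price no longer covers variable cost at any output, so the firm shuts down: y = 0.

Output falls from 9 to 0 (the firm shuts down)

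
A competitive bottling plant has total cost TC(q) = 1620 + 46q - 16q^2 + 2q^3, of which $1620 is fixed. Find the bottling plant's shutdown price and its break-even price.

Shutdown price = $14; break-even price = $244

Shutdown price = min AVC. AVC = 46 - 16q + 2q^2, with vertex at q = 4 and minimum $14.
ATC = 1620/q + 46 - 16q + 2q^2. Setting dATC/dq = −1620/q^2 − 16 + 4q = 0 gives q = 9 (since 4·9^3 − 16·9^2 = 1620).
min ATC = 1620/9 + 46 − 16·9 + 2·9^2 = $244. That is the break-even price.
For $14 ≤ P < $244 the firm produces at a loss; below $14 it shuts down.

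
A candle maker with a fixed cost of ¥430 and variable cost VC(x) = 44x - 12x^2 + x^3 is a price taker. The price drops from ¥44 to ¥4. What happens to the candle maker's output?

AVC = 44 - 12x + x^2, minimized at x = 6 where min AVC = ¥8. MC = 44 - 24x + 3x^2.
At P = ¥44 ≥ min AVC, set P = MC on the rising branch: x = 8.
At P = ¥4 < min AVC = ¥8, price no longer covers variable cost at any output, so the firm shuts down: x = 0.

Output falls from 8 to 0 (the firm shuts down)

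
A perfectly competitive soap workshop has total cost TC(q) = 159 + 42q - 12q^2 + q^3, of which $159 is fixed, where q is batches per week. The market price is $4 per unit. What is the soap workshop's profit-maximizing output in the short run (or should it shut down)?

Shut down

From TC, MC = TC'(q) = 42 - 24q + 3q^2 and AVC = VC/q = 42 - 12q + q^2.
AVC is minimized where dAVC/dq = -12 + 2q = 0, at q = 6; min AVC = 42 - 12·6 + 6^2 = $6.
Since P = $4 < min AVC = $6, price fails to cover variable cost at any output.
Best response: produce nothing and absorb the $159 fixed cost.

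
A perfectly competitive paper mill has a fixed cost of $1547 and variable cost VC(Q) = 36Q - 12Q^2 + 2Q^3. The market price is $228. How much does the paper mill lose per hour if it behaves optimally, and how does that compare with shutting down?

Profit = -$267 at Q = 8

AVC = 36 - 12Q + 2Q^2 has its minimum $18 at Q = 3; price $228 clears that bar, so the firm operates.
With MC = 36 - 24Q + 6Q^2, P = MC on the upward-sloping part at Q* = 8.
TR = 228·8 = 1824. TC = 1547 + 544 = 2091. Profit = 1824 − 2091 = -$267.
Shutting down would mean losing the fixed cost of $1547, so operating at a loss of $267 is better by $1280.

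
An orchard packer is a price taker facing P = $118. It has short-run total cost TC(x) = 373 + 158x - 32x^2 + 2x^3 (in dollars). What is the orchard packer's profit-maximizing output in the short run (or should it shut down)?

Strip out fixed cost: VC = 158x - 32x^2 + 2x^3. Then AVC = 158 - 32x + 2x^2 and MC = 158 - 64x + 6x^2.
AVC is minimized where dAVC/dx = -32 + 4x = 0, at x = 8; min AVC = 158 - 32·8 + 2·8^2 = $30.
Since P = $118 ≥ min AVC = $30, price covers variable cost and the firm should produce.
Set P = MC: 118 = 158 - 64x + 6x^2 → 40 - 64x + 6x^2 = 0. The roots are x = 2/3 and x = 10; the profit-maximizing output is on the rising part of MC, so x* = 10.
Check: AVC at x = 10 is $38 ≤ P, so revenue covers variable cost.
Profit = P·x − TC = 118·10 − 753 = $427.

Produce at x = 10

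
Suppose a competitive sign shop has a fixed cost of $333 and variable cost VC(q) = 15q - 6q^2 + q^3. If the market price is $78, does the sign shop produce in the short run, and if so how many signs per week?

Variable cost is VC = 15q - 6q^2 + q^3, so AVC = VC/q = 15 - 6q + q^2 and MC = dTC/dq = 15 - 12q + 3q^2.
The AVC parabola has its vertex at q = 6/2 = 3, where AVC = 15 - 6·3 + 3^2 = $6.
Because $78 ≥ $6, revenue can cover variable cost; the firm operates.
Solving P = MC: -63 - 12q + 3q^2 = 0 ⇒ q = -3 or 7. On the upward-sloping branch, q* = 7.
Check: AVC at q = 7 is $22 ≤ P, so revenue covers variable cost.
Profit = P·q − TC = 78·7 − 487 = $59.

Produce at q = 7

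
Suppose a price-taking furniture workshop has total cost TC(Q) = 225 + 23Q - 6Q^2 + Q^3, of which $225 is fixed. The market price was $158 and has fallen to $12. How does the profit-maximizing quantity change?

Output falls from 9 to 0 (the firm shuts down)

AVC = 23 - 6Q + Q^2, minimized at Q = 3 where min AVC = $14. MC = 23 - 12Q + 3Q^2.
With P = $158 above the shutdown price, P = MC gives Q = 9.
At P = $12 < min AVC = $14, price no longer covers variable cost at any output, so the firm shuts down: Q = 0.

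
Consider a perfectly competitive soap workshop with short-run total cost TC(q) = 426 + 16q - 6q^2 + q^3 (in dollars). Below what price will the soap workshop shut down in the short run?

The firm shuts down when price falls below the minimum of average variable cost. AVC = VC/q = 16 - 6q + q^2.
dAVC/dq = -6 + 2q = 0 gives q = 3. min AVC = 16 - 6·3 + 3^2 = 7.
The firm shuts down for any P below $7.

$7 per unit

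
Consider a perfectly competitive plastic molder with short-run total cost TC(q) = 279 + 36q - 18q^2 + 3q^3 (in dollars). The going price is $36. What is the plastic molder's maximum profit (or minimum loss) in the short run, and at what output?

AVC = 36 - 18q + 3q^2 has its minimum $9 at q = 3; price $36 clears that bar, so the firm operates.
MC = 36 - 36q + 9q^2. Setting P = MC and taking the root on the rising branch gives q* = 4.
TR = 36·4 = 144. TC = 279 + 48 = 327. Profit = 144 − 327 = -$183.
Shutting down would mean losing the fixed cost of $279, so operating at a loss of $183 is better by $96.

Profit = -$183 at q = 4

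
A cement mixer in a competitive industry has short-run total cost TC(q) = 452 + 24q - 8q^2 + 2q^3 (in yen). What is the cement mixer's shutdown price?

¥16 per unit

The shutdown price is the minimum of AVC. VC = 24q - 8q^2 + 2q^3, so AVC = 24 - 8q + 2q^2.
At the minimum of AVC, MC = AVC. MC = 24 - 16q + 6q^2; setting MC = AVC gives 4q^2 - 8q = 0, so q = 2. min AVC = 16.
The firm shuts down for any P below ¥16.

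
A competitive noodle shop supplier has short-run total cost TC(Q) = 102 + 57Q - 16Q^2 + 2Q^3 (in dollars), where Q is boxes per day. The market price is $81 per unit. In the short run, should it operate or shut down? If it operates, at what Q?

From TC, MC = TC'(Q) = 57 - 32Q + 6Q^2 and AVC = VC/Q = 57 - 16Q + 2Q^2.
AVC hits its minimum where MC = AVC, at Q = 4, giving min AVC = 57 - 16·4 + 2·4^2 = $25.
P = $81 exceeds min AVC = $25, so the firm stays open.
Solving P = MC: -24 - 32Q + 6Q^2 = 0 ⇒ Q = -2/3 or 6. On the upward-sloping branch, Q* = 6.
Check: AVC at Q = 6 is $33 ≤ P, so revenue covers variable cost.
Profit = P·Q − TC = 81·6 − 300 = $186.

Produce at Q = 6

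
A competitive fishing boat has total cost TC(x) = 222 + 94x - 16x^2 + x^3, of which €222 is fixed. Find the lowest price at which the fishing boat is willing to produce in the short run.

The firm shuts down when price falls below the minimum of average variable cost. AVC = VC/x = 94 - 16x + x^2.
dAVC/dx = -16 + 2x = 0 gives x = 8. min AVC = 94 - 16·8 + 8^2 = 30.
So the shutdown price is €30.

€30 per unit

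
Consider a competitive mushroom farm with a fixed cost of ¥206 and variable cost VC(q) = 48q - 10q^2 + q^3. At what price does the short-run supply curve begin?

¥23 per unit

The shutdown price is the minimum of AVC. VC = 48q - 10q^2 + q^3, so AVC = 48 - 10q + q^2.
At the minimum of AVC, MC = AVC. MC = 48 - 20q + 3q^2; setting MC = AVC gives 2q^2 - 10q = 0, so q = 5. min AVC = 23.
The firm shuts down for any P below ¥23.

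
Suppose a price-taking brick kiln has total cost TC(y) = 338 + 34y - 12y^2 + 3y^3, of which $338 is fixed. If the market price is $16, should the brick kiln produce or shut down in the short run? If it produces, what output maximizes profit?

Strip out fixed cost: VC = 34y - 12y^2 + 3y^3. Then AVC = 34 - 12y + 3y^2 and MC = 34 - 24y + 9y^2.
The AVC parabola has its vertex at y = 12/6 = 2, where AVC = 34 - 12·2 + 3·2^2 = $22.
Since P = $16 < min AVC = $22, price fails to cover variable cost at any output.
The firm minimizes its loss by shutting down and losing only its fixed cost of $338.

Shut down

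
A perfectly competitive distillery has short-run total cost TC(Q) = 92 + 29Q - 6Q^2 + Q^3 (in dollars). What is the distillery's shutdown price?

The firm shuts down when price falls below the minimum of average variable cost. AVC = VC/Q = 29 - 6Q + Q^2.
At the minimum of AVC, MC = AVC. MC = 29 - 12Q + 3Q^2; setting MC = AVC gives 2Q^2 - 6Q = 0, so Q = 3. min AVC = 20.
So the shutdown price is $20.

$20 per unit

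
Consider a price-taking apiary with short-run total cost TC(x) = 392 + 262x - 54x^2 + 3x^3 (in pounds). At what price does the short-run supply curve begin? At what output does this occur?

£19 per unit, at x = 9

The shutdown price is the minimum of AVC. VC = 262x - 54x^2 + 3x^3, so AVC = 262 - 54x + 3x^2.
At the minimum of AVC, MC = AVC. MC = 262 - 108x + 9x^2; setting MC = AVC gives 6x^2 - 54x = 0, so x = 9. min AVC = 19.
For P < £19 the firm produces nothing.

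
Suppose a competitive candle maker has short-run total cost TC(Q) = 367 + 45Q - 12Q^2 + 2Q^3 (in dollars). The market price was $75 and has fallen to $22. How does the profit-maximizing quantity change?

AVC = 45 - 12Q + 2Q^2, minimized at Q = 3 where min AVC = $27. MC = 45 - 24Q + 6Q^2.
With P = $75 above the shutdown price, P = MC gives Q = 5.
At P = $22 < min AVC = $27, price no longer covers variable cost at any output, so the firm shuts down: Q = 0.

Output falls from 5 to 0 (the firm shuts down)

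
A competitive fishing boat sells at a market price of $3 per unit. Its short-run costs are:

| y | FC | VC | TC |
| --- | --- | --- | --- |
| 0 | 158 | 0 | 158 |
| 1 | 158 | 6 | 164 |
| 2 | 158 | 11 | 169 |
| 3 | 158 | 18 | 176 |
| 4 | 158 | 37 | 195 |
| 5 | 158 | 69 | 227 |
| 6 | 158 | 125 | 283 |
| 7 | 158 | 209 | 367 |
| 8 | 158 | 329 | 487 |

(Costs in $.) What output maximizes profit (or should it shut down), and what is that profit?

y = 0 (shut down); profit = -$158

Profit at each row (π = 3y − TC): y=0: -158; y=1: -161; y=2: -163; y=3: -167; y=4: -183; y=5: -212; y=6: -265; y=7: -346; y=8: -463.
Profit is highest at y = 0. Equivalently, the lowest AVC in the table is 11/2 ≈ $5.50 at y = 2, and P = $3 falls below it — price never covers variable cost, so the firm shuts down and loses only its fixed cost.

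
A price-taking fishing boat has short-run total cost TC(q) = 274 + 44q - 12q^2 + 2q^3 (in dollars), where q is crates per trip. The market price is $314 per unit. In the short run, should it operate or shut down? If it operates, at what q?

From TC, MC = TC'(q) = 44 - 24q + 6q^2 and AVC = VC/q = 44 - 12q + 2q^2.
AVC hits its minimum where MC = AVC, at q = 3, giving min AVC = 44 - 12·3 + 2·3^2 = $26.
P = $314 exceeds min AVC = $26, so the firm stays open.
Solving P = MC: -270 - 24q + 6q^2 = 0 ⇒ q = -5 or 9. On the upward-sloping branch, q* = 9.
Check: AVC at q = 9 is $98 ≤ P, so revenue covers variable cost.
Profit = P·q − TC = 314·9 − 1156 = $1670.

Produce at q = 9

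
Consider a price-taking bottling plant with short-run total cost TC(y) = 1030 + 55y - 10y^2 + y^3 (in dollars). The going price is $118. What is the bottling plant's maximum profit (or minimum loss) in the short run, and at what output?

AVC = 55 - 10y + y^2 has its minimum $30 at y = 5; price $118 clears that bar, so the firm operates.
With MC = 55 - 20y + 3y^2, P = MC on the upward-sloping part at y* = 9.
TR = 118·9 = 1062. TC = 1030 + 414 = 1444. Profit = 1062 − 1444 = -$382.
That loss of $382 beats the $1030 the firm would lose by shutting down; producing recovers $648 of fixed cost.

Profit = -$382 at y = 9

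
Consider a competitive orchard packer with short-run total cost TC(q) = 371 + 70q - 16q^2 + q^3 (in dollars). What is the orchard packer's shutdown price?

$6 per unit

The shutdown price is the minimum of AVC. VC = 70q - 16q^2 + q^3, so AVC = 70 - 16q + q^2.
At the minimum of AVC, MC = AVC. MC = 70 - 32q + 3q^2; setting MC = AVC gives 2q^2 - 16q = 0, so q = 8. min AVC = 6.
For P < $6 the firm produces nothing.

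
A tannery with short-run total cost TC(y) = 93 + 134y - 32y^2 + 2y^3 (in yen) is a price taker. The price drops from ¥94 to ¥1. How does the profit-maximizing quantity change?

Output falls from 10 to 0 (the firm shuts down)

MC = 134 - 64y + 6y^2; the shutdown threshold is min AVC = ¥6 (at y = 8).
With P = ¥94 above the shutdown price, P = MC gives y = 10.
At P = ¥1 < min AVC = ¥6, price no longer covers variable cost at any output, so the firm shuts down: y = 0.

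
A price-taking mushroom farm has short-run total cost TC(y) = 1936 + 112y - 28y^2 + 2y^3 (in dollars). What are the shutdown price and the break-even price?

Shutdown price = min AVC. AVC = 112 - 28y + 2y^2, with vertex at y = 7 and minimum $14.
ATC = 1936/y + 112 - 28y + 2y^2. Setting dATC/dy = −1936/y^2 − 28 + 4y = 0 gives y = 11 (since 4·11^3 − 28·11^2 = 1936).
min ATC = 1936/11 + 112 − 28·11 + 2·11^2 = $222. That is the break-even price.
For $14 ≤ P < $222 the firm produces at a loss; below $14 it shuts down.

Shutdown price = $14; break-even price = $222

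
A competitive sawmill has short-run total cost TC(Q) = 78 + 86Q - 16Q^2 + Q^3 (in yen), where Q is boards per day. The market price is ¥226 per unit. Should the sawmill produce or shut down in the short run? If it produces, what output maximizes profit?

Strip out fixed cost: VC = 86Q - 16Q^2 + Q^3. Then AVC = 86 - 16Q + Q^2 and MC = 86 - 32Q + 3Q^2.
AVC hits its minimum where MC = AVC, at Q = 8, giving min AVC = 86 - 16·8 + 8^2 = ¥22.
Since P = ¥226 ≥ min AVC = ¥22, price covers variable cost and the firm should produce.
Solving P = MC: -140 - 32Q + 3Q^2 = 0 ⇒ Q = -10/3 or 14. On the upward-sloping branch, Q* = 14.
Check: AVC at Q = 14 is ¥58 ≤ P, so revenue covers variable cost.
Profit = P·Q − TC = 226·14 − 890 = ¥2274.

Produce at Q = 14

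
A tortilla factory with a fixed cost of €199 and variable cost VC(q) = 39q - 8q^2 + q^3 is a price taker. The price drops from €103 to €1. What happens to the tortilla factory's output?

AVC = 39 - 8q + q^2, minimized at q = 4 where min AVC = €23. MC = 39 - 16q + 3q^2.
At P = €103 ≥ min AVC, set P = MC on the rising branch: q = 8.
At P = €1 < min AVC = €23, price no longer covers variable cost at any output, so the firm shuts down: q = 0.

Output falls from 8 to 0 (the firm shuts down)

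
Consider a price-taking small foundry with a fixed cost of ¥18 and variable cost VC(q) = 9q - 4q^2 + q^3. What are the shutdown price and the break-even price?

Shutdown price = ¥5; break-even price = ¥12

Shutdown price = min AVC. AVC = 9 - 4q + q^2, with vertex at q = 2 and minimum ¥5.
ATC = 18/q + 9 - 4q + q^2. Setting dATC/dq = −18/q^2 − 4 + 2q = 0 gives q = 3 (since 2·3^3 − 4·3^2 = 18).
min ATC = 18/3 + 9 − 4·3 + 3^2 = ¥12. That is the break-even price.
For ¥5 ≤ P < ¥12 the firm produces at a loss; below ¥5 it shuts down.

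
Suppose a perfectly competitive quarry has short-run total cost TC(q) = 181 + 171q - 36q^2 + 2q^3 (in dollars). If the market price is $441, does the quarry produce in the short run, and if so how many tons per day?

Produce at q = 15

Strip out fixed cost: VC = 171q - 36q^2 + 2q^3. Then AVC = 171 - 36q + 2q^2 and MC = 171 - 72q + 6q^2.
The AVC parabola has its vertex at q = 36/4 = 9, where AVC = 171 - 36·9 + 2·9^2 = $9.
Since P = $441 ≥ min AVC = $9, price covers variable cost and the firm should produce.
Solving P = MC: -270 - 72q + 6q^2 = 0 ⇒ q = -3 or 15. On the upward-sloping branch, q* = 15.
Check: AVC at q = 15 is $81 ≤ P, so revenue covers variable cost.
Profit = P·q − TC = 441·15 − 1396 = $5219.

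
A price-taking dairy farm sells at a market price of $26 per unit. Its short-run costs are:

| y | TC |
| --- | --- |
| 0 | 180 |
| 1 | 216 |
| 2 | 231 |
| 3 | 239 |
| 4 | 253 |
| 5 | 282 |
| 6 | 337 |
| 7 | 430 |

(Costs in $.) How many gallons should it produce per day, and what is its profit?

Profit at each row (π = 26y − TC): y=0: -180; y=1: -190; y=2: -179; y=3: -161; y=4: -149; y=5: -152; y=6: -181; y=7: -248.
Profit is maximized at y = 4. AVC there is 73/4 = $18.25 ≤ P, so producing beats shutting down (which would give -$180).

y = 4; profit = -$149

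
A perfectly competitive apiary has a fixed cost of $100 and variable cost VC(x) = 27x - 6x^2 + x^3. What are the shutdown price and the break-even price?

AVC = 27 - 6x + x^2; minimized at x = 3, giving min AVC = $18. That is the shutdown price.
ATC = 100/x + 27 - 6x + x^2. Setting dATC/dx = −100/x^2 − 6 + 2x = 0 gives x = 5 (since 2·5^3 − 6·5^2 = 100).
min ATC = 100/5 + 27 − 6·5 + 5^2 = $42. That is the break-even price.
For $18 ≤ P < $42 the firm produces at a loss; below $18 it shuts down.

Shutdown price = $18; break-even price = $42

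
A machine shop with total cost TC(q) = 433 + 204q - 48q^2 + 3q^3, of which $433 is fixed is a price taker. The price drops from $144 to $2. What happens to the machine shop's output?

Output falls from 10 to 0 (the firm shuts down)

AVC = 204 - 48q + 3q^2, minimized at q = 8 where min AVC = $12. MC = 204 - 96q + 9q^2.
With P = $144 above the shutdown price, P = MC gives q = 10.
At P = $2 < min AVC = $12, price no longer covers variable cost at any output, so the firm shuts down: q = 0.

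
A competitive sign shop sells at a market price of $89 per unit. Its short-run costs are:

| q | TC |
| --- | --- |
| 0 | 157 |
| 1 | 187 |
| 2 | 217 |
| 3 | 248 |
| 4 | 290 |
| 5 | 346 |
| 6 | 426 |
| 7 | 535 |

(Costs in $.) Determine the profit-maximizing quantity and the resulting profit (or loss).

Profit at each row (π = 89q − TC): q=0: -157; q=1: -98; q=2: -39; q=3: 19; q=4: 66; q=5: 99; q=6: 108; q=7: 88.
Profit is maximized at q = 6. AVC there is 269/6 = $44.83 ≤ P, so producing beats shutting down (which would give -$157).

q = 6; profit = $108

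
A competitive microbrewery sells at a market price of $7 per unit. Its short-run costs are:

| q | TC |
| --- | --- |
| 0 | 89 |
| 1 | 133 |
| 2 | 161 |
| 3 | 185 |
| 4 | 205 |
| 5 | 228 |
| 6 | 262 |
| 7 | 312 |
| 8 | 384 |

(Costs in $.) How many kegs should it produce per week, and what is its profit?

Tabulate TR − TC: q=0: -89; q=1: -126; q=2: -147; q=3: -164; q=4: -177; q=5: -193; q=6: -220; q=7: -263; q=8: -328.
Profit is highest at q = 0. Equivalently, the lowest AVC in the table is 139/5 ≈ $27.80 at q = 5, and P = $7 falls below it — price never covers variable cost, so the firm shuts down and loses only its fixed cost.

q = 0 (shut down); profit = -$89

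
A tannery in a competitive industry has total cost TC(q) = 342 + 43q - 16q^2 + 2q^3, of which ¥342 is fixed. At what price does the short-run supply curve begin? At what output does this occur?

¥11 per unit, at q = 4

The firm shuts down when price falls below the minimum of average variable cost. AVC = VC/q = 43 - 16q + 2q^2.
At the minimum of AVC, MC = AVC. MC = 43 - 32q + 6q^2; setting MC = AVC gives 4q^2 - 16q = 0, so q = 4. min AVC = 11.
The firm shuts down for any P below ¥11.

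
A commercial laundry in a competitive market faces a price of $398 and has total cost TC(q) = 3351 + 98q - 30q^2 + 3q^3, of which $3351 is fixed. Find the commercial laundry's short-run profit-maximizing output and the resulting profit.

AVC = 98 - 30q + 3q^2; min AVC = $23 at q = 5. Since P = $398 ≥ min AVC, the firm produces.
With MC = 98 - 60q + 9q^2, P = MC on the upward-sloping part at q* = 10.
TR = 398·10 = 3980. TC = 3351 + 980 = 4331. Profit = 3980 − 4331 = -$351.
Shutting down would mean losing the fixed cost of $3351, so operating at a loss of $351 is better by $3000.

Profit = -$351 at q = 10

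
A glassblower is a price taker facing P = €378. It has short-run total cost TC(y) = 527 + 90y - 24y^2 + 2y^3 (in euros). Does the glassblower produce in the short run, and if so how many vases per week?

Produce at y = 12

Strip out fixed cost: VC = 90y - 24y^2 + 2y^3. Then AVC = 90 - 24y + 2y^2 and MC = 90 - 48y + 6y^2.
AVC hits its minimum where MC = AVC, at y = 6, giving min AVC = 90 - 24·6 + 2·6^2 = €18.
Because €378 ≥ €18, revenue can cover variable cost; the firm operates.
Set P = MC: 378 = 90 - 48y + 6y^2 → -288 - 48y + 6y^2 = 0. The roots are y = -4 and y = 12; the profit-maximizing output is on the rising part of MC, so y* = 12.
Check: AVC at y = 12 is €90 ≤ P, so revenue covers variable cost.
Profit = P·y − TC = 378·12 − 1607 = €2929.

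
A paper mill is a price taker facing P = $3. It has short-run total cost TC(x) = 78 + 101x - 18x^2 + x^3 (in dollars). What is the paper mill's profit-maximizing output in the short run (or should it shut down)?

Strip out fixed cost: VC = 101x - 18x^2 + x^3. Then AVC = 101 - 18x + x^2 and MC = 101 - 36x + 3x^2.
The AVC parabola has its vertex at x = 18/2 = 9, where AVC = 101 - 18·9 + 9^2 = $20.
With P < min AVC ($3 < $20), every unit sold adds to the loss.
Shutting down limits the loss to fixed cost, $78.

Shut down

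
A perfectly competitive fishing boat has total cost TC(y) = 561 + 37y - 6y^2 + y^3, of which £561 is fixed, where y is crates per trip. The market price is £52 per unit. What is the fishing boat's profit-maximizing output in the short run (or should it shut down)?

Produce at y = 5

From TC, MC = TC'(y) = 37 - 12y + 3y^2 and AVC = VC/y = 37 - 6y + y^2.
The AVC parabola has its vertex at y = 6/2 = 3, where AVC = 37 - 6·3 + 3^2 = £28.
Because £52 ≥ £28, revenue can cover variable cost; the firm operates.
Solving P = MC: -15 - 12y + 3y^2 = 0 ⇒ y = -1 or 5. On the upward-sloping branch, y* = 5.
Check: AVC at y = 5 is £32 ≤ P, so revenue covers variable cost.
Profit = P·y − TC = 52·5 − 721 = -£461, a loss, but smaller than the £561 fixed cost the firm would lose by shutting down.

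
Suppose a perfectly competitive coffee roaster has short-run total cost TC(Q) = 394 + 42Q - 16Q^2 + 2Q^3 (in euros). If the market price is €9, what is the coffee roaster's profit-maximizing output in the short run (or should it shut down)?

Shut down

From TC, MC = TC'(Q) = 42 - 32Q + 6Q^2 and AVC = VC/Q = 42 - 16Q + 2Q^2.
The AVC parabola has its vertex at Q = 16/4 = 4, where AVC = 42 - 16·4 + 2·4^2 = €10.
P = €9 lies below min AVC = €10; no output level covers variable cost.
Shutting down limits the loss to fixed cost, €394.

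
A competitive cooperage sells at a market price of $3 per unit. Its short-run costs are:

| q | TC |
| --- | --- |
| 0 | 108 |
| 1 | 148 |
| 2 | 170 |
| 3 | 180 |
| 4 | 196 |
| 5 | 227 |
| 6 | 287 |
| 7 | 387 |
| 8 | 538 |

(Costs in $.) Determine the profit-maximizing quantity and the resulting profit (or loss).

q = 0 (shut down); profit = -$108

Compute π = P·q − TC at each output: q=0: -108; q=1: -145; q=2: -164; q=3: -171; q=4: -184; q=5: -212; q=6: -269; q=7: -366; q=8: -514.
Profit is highest at q = 0. Equivalently, the lowest AVC in the table is 88/4 ≈ $22 at q = 4, and P = $3 falls below it — price never covers variable cost, so the firm shuts down and loses only its fixed cost.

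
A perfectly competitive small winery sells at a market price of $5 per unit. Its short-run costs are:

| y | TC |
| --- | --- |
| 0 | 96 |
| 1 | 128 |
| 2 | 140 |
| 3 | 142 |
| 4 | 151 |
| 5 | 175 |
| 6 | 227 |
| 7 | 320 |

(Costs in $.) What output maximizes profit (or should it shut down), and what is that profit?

Tabulate TR − TC: y=0: -96; y=1: -123; y=2: -130; y=3: -127; y=4: -131; y=5: -150; y=6: -197; y=7: -285.
Profit is highest at y = 0. Equivalently, the lowest AVC in the table is 55/4 ≈ $13.75 at y = 4, and P = $5 falls below it — price never covers variable cost, so the firm shuts down and loses only its fixed cost.

y = 0 (shut down); profit = -$96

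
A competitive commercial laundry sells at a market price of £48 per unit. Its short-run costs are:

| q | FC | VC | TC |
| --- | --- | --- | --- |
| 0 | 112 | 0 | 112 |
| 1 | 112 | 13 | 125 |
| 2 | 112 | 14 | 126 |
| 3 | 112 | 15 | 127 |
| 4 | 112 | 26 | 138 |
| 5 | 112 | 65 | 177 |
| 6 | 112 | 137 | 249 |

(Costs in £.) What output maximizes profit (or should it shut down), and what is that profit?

q = 5; profit = £63

Profit at each row (π = 48q − TC): q=0: -112; q=1: -77; q=2: -30; q=3: 17; q=4: 54; q=5: 63; q=6: 39.
Profit is maximized at q = 5. AVC there is 65/5 = £13 ≤ P, so producing beats shutting down (which would give -£112).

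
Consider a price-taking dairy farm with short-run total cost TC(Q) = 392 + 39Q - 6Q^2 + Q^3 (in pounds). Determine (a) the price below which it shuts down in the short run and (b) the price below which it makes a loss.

Shutdown price = min AVC. AVC = 39 - 6Q + Q^2, with vertex at Q = 3 and minimum £30.
ATC = 392/Q + 39 - 6Q + Q^2. Setting dATC/dQ = −392/Q^2 − 6 + 2Q = 0 gives Q = 7 (since 2·7^3 − 6·7^2 = 392).
min ATC = 392/7 + 39 − 6·7 + 7^2 = £102. That is the break-even price.
For £30 ≤ P < £102 the firm produces at a loss; below £30 it shuts down.

Shutdown price = £30; break-even price = £102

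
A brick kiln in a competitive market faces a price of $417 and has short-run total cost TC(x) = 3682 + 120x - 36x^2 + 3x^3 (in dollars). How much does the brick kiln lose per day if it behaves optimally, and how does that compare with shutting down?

Profit = -$52 at x = 11

AVC = 120 - 36x + 3x^2; min AVC = $12 at x = 6. Since P = $417 ≥ min AVC, the firm produces.
With MC = 120 - 72x + 9x^2, P = MC on the upward-sloping part at x* = 11.
TR = 417·11 = 4587. TC = 3682 + 957 = 4639. Profit = 4587 − 4639 = -$52.
That loss of $52 beats the $3682 the firm would lose by shutting down; producing recovers $3630 of fixed cost.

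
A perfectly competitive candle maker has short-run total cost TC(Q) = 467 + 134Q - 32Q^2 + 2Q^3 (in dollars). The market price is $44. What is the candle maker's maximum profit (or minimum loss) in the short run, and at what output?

Profit = -$143 at Q = 9

AVC = 134 - 32Q + 2Q^2; min AVC = $6 at Q = 8. Since P = $44 ≥ min AVC, the firm produces.
With MC = 134 - 64Q + 6Q^2, P = MC on the upward-sloping part at Q* = 9.
TR = 44·9 = 396. TC = 467 + 72 = 539. Profit = 396 − 539 = -$143.
Shutting down would mean losing the fixed cost of $467, so operating at a loss of $143 is better by $324.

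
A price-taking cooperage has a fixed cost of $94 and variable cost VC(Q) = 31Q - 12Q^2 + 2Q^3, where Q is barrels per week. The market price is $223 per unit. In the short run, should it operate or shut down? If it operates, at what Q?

From TC, MC = TC'(Q) = 31 - 24Q + 6Q^2 and AVC = VC/Q = 31 - 12Q + 2Q^2.
AVC is minimized where dAVC/dQ = -12 + 4Q = 0, at Q = 3; min AVC = 31 - 12·3 + 2·3^2 = $13.
P = $223 exceeds min AVC = $13, so the firm stays open.
Solving P = MC: -192 - 24Q + 6Q^2 = 0 ⇒ Q = -4 or 8. On the upward-sloping branch, Q* = 8.
Check: AVC at Q = 8 is $63 ≤ P, so revenue covers variable cost.
Profit = P·Q − TC = 223·8 − 598 = $1186.

Produce at Q = 8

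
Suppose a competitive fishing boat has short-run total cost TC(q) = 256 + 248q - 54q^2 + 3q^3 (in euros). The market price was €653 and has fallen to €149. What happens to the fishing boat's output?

AVC = 248 - 54q + 3q^2, minimized at q = 9 where min AVC = €5. MC = 248 - 108q + 9q^2.
At P = €653 ≥ min AVC, set P = MC on the rising branch: q = 15.
At P = €149 ≥ min AVC, set P = MC: q = 11. The firm stays open but cuts output.

Output falls from 15 to 11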